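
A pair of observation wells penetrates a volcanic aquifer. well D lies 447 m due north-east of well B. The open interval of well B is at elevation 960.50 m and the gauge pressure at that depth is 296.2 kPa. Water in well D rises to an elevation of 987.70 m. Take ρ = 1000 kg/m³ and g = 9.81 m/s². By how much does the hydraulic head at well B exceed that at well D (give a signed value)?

Δh ≈ 2.99 m

Pressure head at well B: ψ = P/(ρg) = 296.2×1000 / (1000 × 9.81) = 30.19 m.
Total head at well B: h = z + ψ = 960.50 + 30.19 = 990.69 m.
Total head at well D: h = 987.70 m (water level in the piezometer is the total head).
Head difference: h(well B) − h(well D) = 990.69 − 987.70 = 2.99 m.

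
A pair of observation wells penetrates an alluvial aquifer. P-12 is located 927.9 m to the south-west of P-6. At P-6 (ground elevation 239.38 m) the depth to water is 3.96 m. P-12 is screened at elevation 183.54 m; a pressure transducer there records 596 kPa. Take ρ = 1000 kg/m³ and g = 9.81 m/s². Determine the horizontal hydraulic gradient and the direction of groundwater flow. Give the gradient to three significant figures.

Total head at P-6: h = 239.38 − 3.96 = 235.42 m.
Pressure head at P-12: ψ = P/(ρg) = 596×1000 / (1000 × 9.81) = 60.75 m.
Total head at P-12: h = z + ψ = 183.54 + 60.75 = 244.29 m.
Head difference: h(P-6) − h(P-12) = 235.42 − 244.29 = -8.87 m.
Hydraulic gradient: i = |Δh| / L = 8.87 / 927.9 = 0.00956.
Flow is from higher to lower head: from P-12 toward P-6, i.e. toward the north-east.

i ≈ 0.00956; groundwater flows toward the north-east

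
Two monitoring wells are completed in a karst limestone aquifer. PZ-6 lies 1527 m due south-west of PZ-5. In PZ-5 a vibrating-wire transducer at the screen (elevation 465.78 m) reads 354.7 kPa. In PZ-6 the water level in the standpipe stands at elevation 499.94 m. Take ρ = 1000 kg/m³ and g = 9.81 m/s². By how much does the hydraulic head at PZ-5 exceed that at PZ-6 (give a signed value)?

Δh ≈ 2.00 m

Pressure head at PZ-5: ψ = P/(ρg) = 354.7×1000 / (1000 × 9.81) = 36.16 m.
Total head at PZ-5: h = z + ψ = 465.78 + 36.16 = 501.94 m.
Total head at PZ-6: h = 499.94 m (water level in the piezometer is the total head).
Head difference: h(PZ-5) − h(PZ-6) = 501.94 − 499.94 = 2.00 m.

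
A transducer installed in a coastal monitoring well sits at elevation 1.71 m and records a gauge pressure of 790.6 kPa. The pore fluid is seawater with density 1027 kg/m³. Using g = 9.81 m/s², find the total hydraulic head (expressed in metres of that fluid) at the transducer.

ψ = P/(ρg) = 790.6×1000 / (1027 × 9.81) = 78.47 m.
h = z + ψ = 1.71 + 78.47 = 80.18 m.

h ≈ 80.18 m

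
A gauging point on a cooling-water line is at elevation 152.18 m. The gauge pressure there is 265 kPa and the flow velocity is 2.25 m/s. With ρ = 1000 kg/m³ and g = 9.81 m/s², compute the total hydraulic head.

h ≈ 179.45 m

Pressure head ψ = P/(ρg) = 265×1000 / (1000 × 9.81) = 27.01 m.
Velocity head = v²/(2g) = 2.25² / (2 × 9.81) = 0.258 m.
h = z + ψ + v²/(2g) = 152.18 + 27.01 + 0.258 = 179.45 m.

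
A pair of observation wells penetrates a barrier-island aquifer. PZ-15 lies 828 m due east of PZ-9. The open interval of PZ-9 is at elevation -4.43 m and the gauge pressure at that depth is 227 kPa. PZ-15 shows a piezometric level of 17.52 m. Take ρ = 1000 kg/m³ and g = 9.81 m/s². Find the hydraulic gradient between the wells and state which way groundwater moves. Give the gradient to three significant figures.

i ≈ 0.00144; groundwater flows toward the east

Pressure head at PZ-9: ψ = P/(ρg) = 227×1000 / (1000 × 9.81) = 23.14 m.
Total head at PZ-9: h = z + ψ = -4.43 + 23.14 = 18.71 m.
Total head at PZ-15: h = 17.52 m (water level in the piezometer is the total head).
Head difference: h(PZ-9) − h(PZ-15) = 18.71 − 17.52 = 1.19 m.
Hydraulic gradient: i = |Δh| / L = 1.19 / 828 = 0.00144.
Flow is from higher to lower head: from PZ-9 toward PZ-15, i.e. toward the east.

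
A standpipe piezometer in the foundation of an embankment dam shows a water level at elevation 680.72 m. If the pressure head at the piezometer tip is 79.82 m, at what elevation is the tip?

z = h − ψ = 680.72 − 79.82 = 600.90 m.

z ≈ 600.90 m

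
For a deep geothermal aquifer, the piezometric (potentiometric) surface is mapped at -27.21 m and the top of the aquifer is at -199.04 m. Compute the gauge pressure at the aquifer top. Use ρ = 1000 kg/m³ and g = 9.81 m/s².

Pressure head at the aquifer top: ψ = h − z = -27.21 − (-199.04) = 171.83 m.
P = ρgψ = 1000 × 9.81 × 171.83 = 1685652 Pa ≈ 1690 kPa.

P ≈ 1690 kPa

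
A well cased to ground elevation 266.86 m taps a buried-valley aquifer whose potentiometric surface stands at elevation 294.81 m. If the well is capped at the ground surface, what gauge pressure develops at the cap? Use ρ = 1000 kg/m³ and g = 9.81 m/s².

P ≈ 274 kPa

Head above the cap: Δh = 294.81 − 266.86 = 27.95 m.
P = ρgΔh = 1000 × 9.81 × 27.95 = 274190 Pa ≈ 274 kPa.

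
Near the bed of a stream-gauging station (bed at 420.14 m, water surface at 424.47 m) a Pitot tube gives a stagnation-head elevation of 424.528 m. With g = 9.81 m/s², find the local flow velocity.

Near the bed, under hydrostatic conditions, the piezometric head (z + ψ) equals the free-surface elevation, 424.47 m.
Velocity head = total − piezometric = 424.528 − 424.47 = 0.058 m.
v = √(2g·h_v) = √(2 × 9.81 × 0.058) = 1.07 m/s.

v ≈ 1.07 m/s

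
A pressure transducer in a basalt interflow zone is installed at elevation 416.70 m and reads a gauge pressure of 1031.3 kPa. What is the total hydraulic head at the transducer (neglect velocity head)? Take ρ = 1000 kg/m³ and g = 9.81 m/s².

h ≈ 521.83 m

ψ = P/(ρg) = 1031.3×1000 / (1000 × 9.81) = 105.13 m.
h = z + ψ = 416.70 + 105.13 = 521.83 m.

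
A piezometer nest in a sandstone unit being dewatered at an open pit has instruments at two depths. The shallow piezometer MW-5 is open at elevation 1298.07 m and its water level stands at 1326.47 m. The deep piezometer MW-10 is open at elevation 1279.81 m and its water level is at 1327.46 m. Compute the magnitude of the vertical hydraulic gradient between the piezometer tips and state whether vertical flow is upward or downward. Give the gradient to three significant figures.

|i_v| ≈ 0.0542; vertical flow is upward

Total head at MW-5: h = 1326.47 m (water level in the standpipe).
Total head at MW-10: h = 1327.46 m.
Δh = h(MW-5) − h(MW-10) = 1326.47 − 1327.46 = -0.99 m.
Vertical separation Δz = 1298.07 − 1279.81 = 18.26 m.
|i_v| = |Δh| / Δz = 0.99 / 18.26 = 0.0542.
Head is higher in the deep piezometer, so vertical flow is upward (discharge condition).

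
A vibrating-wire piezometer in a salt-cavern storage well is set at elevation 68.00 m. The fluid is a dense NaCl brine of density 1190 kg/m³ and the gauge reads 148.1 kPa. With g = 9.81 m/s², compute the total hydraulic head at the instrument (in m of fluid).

h ≈ 80.69 m

ψ = P/(ρg) = 148.1×1000 / (1190 × 9.81) = 12.69 m.
h = z + ψ = 68.00 + 12.69 = 80.69 m.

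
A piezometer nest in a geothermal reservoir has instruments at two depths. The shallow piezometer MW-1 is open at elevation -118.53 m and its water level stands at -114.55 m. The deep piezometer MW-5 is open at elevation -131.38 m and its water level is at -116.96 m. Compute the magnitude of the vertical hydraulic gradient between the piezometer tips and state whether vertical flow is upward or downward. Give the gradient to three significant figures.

|i_v| ≈ 0.188; vertical flow is downward

Total head at MW-1: h = -114.55 m (water level in the standpipe).
Total head at MW-5: h = -116.96 m.
Δh = h(MW-1) − h(MW-5) = -114.55 − (-116.96) = 2.41 m.
Vertical separation Δz = -118.53 − (-131.38) = 12.85 m.
|i_v| = |Δh| / Δz = 2.41 / 12.85 = 0.188.
Head is higher in the shallow piezometer, so vertical flow is downward (recharge condition).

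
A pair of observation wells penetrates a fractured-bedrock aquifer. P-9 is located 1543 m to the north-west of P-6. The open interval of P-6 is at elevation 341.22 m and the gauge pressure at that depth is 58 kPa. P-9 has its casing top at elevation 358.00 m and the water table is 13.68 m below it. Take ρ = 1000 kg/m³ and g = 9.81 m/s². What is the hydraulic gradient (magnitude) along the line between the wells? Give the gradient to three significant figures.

Pressure head at P-6: ψ = P/(ρg) = 58×1000 / (1000 × 9.81) = 5.91 m.
Total head at P-6: h = z + ψ = 341.22 + 5.91 = 347.13 m.
Total head at P-9: h = 358.00 − 13.68 = 344.32 m.
Head difference: h(P-6) − h(P-9) = 347.13 − 344.32 = 2.81 m.
Hydraulic gradient: i = |Δh| / L = 2.81 / 1543 = 0.00182.

i ≈ 0.00182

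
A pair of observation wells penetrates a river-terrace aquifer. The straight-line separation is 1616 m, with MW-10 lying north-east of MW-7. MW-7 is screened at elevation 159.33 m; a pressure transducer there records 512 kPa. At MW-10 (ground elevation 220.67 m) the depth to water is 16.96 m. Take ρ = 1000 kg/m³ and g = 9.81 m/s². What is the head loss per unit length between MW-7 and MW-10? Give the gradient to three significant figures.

Pressure head at MW-7: ψ = P/(ρg) = 512×1000 / (1000 × 9.81) = 52.19 m.
Total head at MW-7: h = z + ψ = 159.33 + 52.19 = 211.52 m.
Total head at MW-10: h = 220.67 − 16.96 = 203.71 m.
Head difference: h(MW-7) − h(MW-10) = 211.52 − 203.71 = 7.81 m.
Hydraulic gradient: i = |Δh| / L = 7.81 / 1616 = 0.00483.

i ≈ 0.00483 m/m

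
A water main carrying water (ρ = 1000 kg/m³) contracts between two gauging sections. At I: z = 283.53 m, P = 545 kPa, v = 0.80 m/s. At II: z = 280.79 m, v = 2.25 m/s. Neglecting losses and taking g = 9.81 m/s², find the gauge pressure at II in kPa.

Pressure head at I: ψ₁ = P₁/(ρg) = 545×1000 / (1000 × 9.81) = 55.56 m.
Velocity heads: v₁²/2g = 0.80²/19.62 = 0.033 m; v₂²/2g = 2.25²/19.62 = 0.258 m.
Total head H = z₁ + ψ₁ + v₁²/2g = 283.53 + 55.56 + 0.033 = 339.12 m.
ψ₂ = H − z₂ − v₂²/2g = 339.12 − 280.79 − 0.258 = 58.07 m.
P₂ = ρgψ₂ = 1000 × 9.81 × 58.07 ≈ 570 kPa.

P₂ ≈ 570 kPa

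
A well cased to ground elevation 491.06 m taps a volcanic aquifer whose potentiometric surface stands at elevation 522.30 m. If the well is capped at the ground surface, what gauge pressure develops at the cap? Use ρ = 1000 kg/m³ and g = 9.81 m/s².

Head above the cap: Δh = 522.30 − 491.06 = 31.24 m.
P = ρgΔh = 1000 × 9.81 × 31.24 = 306464 Pa ≈ 306 kPa.

P ≈ 306 kPa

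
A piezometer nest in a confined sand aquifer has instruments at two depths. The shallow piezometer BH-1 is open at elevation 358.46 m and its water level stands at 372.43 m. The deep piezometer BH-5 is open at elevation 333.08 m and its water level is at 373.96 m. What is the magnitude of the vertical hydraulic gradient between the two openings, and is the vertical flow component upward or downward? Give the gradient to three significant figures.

|i_v| ≈ 0.0603; vertical flow is upward

Total head at BH-1: h = 372.43 m (water level in the standpipe).
Total head at BH-5: h = 373.96 m.
Δh = h(BH-1) − h(BH-5) = 372.43 − 373.96 = -1.53 m.
Vertical separation Δz = 358.46 − 333.08 = 25.38 m.
|i_v| = |Δh| / Δz = 1.53 / 25.38 = 0.0603.
Head is higher in the deep piezometer, so vertical flow is upward (discharge condition).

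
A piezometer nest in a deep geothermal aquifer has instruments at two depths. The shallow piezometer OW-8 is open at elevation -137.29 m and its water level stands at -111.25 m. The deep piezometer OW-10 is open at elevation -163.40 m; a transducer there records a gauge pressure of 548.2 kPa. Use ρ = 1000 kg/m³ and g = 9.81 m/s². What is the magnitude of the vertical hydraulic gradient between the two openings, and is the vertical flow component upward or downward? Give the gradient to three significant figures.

|i_v| ≈ 0.143; vertical flow is upward

Total head at OW-8: h = -111.25 m (water level in the standpipe).
Pressure head at OW-10: ψ = P/(ρg) = 548.2×1000 / (1000 × 9.81) = 55.88 m.
Total head at OW-10: h = z + ψ = -163.40 + 55.88 = -107.52 m.
Δh = h(OW-8) − h(OW-10) = -111.25 − (-107.52) = -3.73 m.
Vertical separation Δz = -137.29 − (-163.40) = 26.11 m.
|i_v| = |Δh| / Δz = 3.73 / 26.11 = 0.143.
Head is higher in the deep piezometer, so vertical flow is upward (discharge condition).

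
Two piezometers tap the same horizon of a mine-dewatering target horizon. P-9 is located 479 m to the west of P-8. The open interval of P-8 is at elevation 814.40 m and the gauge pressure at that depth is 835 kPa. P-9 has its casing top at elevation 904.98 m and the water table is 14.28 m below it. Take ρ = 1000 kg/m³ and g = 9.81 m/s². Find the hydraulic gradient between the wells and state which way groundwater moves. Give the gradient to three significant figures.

Pressure head at P-8: ψ = P/(ρg) = 835×1000 / (1000 × 9.81) = 85.12 m.
Total head at P-8: h = z + ψ = 814.40 + 85.12 = 899.52 m.
Total head at P-9: h = 904.98 − 14.28 = 890.70 m.
Head difference: h(P-8) − h(P-9) = 899.52 − 890.70 = 8.82 m.
Hydraulic gradient: i = |Δh| / L = 8.82 / 479 = 0.0184.
Flow is from higher to lower head: from P-8 toward P-9, i.e. toward the west.

i ≈ 0.0184; groundwater flows toward the west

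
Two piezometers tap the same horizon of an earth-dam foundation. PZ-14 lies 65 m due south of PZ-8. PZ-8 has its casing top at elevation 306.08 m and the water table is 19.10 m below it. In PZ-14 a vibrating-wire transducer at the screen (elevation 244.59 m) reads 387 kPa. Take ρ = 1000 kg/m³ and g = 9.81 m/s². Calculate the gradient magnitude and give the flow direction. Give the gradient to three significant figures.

i ≈ 0.0452; groundwater flows toward the south

Total head at PZ-8: h = 306.08 − 19.10 = 286.98 m.
Pressure head at PZ-14: ψ = P/(ρg) = 387×1000 / (1000 × 9.81) = 39.45 m.
Total head at PZ-14: h = z + ψ = 244.59 + 39.45 = 284.04 m.
Head difference: h(PZ-8) − h(PZ-14) = 286.98 − 284.04 = 2.94 m.
Hydraulic gradient: i = |Δh| / L = 2.94 / 65 = 0.0452.
Flow is from higher to lower head: from PZ-8 toward PZ-14, i.e. toward the south.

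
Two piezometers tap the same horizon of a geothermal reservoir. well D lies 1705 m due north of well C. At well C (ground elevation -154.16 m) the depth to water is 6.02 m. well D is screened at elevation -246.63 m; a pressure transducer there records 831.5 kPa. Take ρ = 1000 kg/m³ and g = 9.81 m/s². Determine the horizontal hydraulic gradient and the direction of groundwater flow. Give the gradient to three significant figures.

i ≈ 0.000991; groundwater flows toward the north

Total head at well C: h = -154.16 − 6.02 = -160.18 m.
Pressure head at well D: ψ = P/(ρg) = 831.5×1000 / (1000 × 9.81) = 84.76 m.
Total head at well D: h = z + ψ = -246.63 + 84.76 = -161.87 m.
Head difference: h(well C) − h(well D) = -160.18 − (-161.87) = 1.69 m.
Hydraulic gradient: i = |Δh| / L = 1.69 / 1705 = 0.000991.
Flow is from higher to lower head: from well C toward well D, i.e. toward the north.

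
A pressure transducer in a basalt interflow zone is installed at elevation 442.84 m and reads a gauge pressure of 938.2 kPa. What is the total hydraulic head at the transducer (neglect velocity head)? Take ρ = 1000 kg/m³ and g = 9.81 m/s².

ψ = P/(ρg) = 938.2×1000 / (1000 × 9.81) = 95.64 m.
h = z + ψ = 442.84 + 95.64 = 538.48 m.

h ≈ 538.48 m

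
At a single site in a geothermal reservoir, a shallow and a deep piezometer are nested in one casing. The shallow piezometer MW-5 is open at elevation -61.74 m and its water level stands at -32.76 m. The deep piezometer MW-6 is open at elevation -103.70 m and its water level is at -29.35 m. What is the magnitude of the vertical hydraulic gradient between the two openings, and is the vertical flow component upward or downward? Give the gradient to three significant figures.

|i_v| ≈ 0.0813; vertical flow is upward

Total head at MW-5: h = -32.76 m (water level in the standpipe).
Total head at MW-6: h = -29.35 m.
Δh = h(MW-5) − h(MW-6) = -32.76 − (-29.35) = -3.41 m.
Vertical separation Δz = -61.74 − (-103.70) = 41.96 m.
|i_v| = |Δh| / Δz = 3.41 / 41.96 = 0.0813.
Head is higher in the deep piezometer, so vertical flow is upward (discharge condition).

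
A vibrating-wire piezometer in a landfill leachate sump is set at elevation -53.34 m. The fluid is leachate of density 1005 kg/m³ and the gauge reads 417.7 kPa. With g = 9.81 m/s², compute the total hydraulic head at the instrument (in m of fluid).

h ≈ -10.97 m

ψ = P/(ρg) = 417.7×1000 / (1005 × 9.81) = 42.37 m.
h = z + ψ = -53.34 + 42.37 = -10.97 m.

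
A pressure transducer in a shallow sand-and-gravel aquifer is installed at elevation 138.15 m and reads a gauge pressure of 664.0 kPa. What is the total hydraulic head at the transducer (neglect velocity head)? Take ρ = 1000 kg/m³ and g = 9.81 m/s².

ψ = P/(ρg) = 664.0×1000 / (1000 × 9.81) = 67.69 m.
h = z + ψ = 138.15 + 67.69 = 205.84 m.

h ≈ 205.84 m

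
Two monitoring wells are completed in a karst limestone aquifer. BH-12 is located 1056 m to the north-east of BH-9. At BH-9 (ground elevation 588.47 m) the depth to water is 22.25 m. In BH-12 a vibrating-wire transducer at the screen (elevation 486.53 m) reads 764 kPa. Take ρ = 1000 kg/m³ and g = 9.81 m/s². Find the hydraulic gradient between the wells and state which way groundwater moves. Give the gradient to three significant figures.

Total head at BH-9: h = 588.47 − 22.25 = 566.22 m.
Pressure head at BH-12: ψ = P/(ρg) = 764×1000 / (1000 × 9.81) = 77.88 m.
Total head at BH-12: h = z + ψ = 486.53 + 77.88 = 564.41 m.
Head difference: h(BH-9) − h(BH-12) = 566.22 − 564.41 = 1.81 m.
Hydraulic gradient: i = |Δh| / L = 1.81 / 1056 = 0.00171.
Flow is from higher to lower head: from BH-9 toward BH-12, i.e. toward the north-east.

i ≈ 0.00171; groundwater flows toward the north-east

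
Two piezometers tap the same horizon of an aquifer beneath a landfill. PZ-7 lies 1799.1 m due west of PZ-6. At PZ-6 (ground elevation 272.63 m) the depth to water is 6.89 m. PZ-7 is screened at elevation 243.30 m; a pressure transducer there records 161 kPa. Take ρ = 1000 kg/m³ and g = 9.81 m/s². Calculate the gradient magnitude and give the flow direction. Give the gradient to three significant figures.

Total head at PZ-6: h = 272.63 − 6.89 = 265.74 m.
Pressure head at PZ-7: ψ = P/(ρg) = 161×1000 / (1000 × 9.81) = 16.41 m.
Total head at PZ-7: h = z + ψ = 243.30 + 16.41 = 259.71 m.
Head difference: h(PZ-6) − h(PZ-7) = 265.74 − 259.71 = 6.03 m.
Hydraulic gradient: i = |Δh| / L = 6.03 / 1799.1 = 0.00335.
Flow is from higher to lower head: from PZ-6 toward PZ-7, i.e. toward the west.

i ≈ 0.00335; groundwater flows toward the west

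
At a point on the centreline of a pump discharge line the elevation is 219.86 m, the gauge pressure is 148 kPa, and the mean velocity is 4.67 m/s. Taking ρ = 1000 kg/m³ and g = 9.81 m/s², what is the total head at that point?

h ≈ 236.06 m

Pressure head ψ = P/(ρg) = 148×1000 / (1000 × 9.81) = 15.09 m.
Velocity head = v²/(2g) = 4.67² / (2 × 9.81) = 1.112 m.
h = z + ψ + v²/(2g) = 219.86 + 15.09 + 1.112 = 236.06 m.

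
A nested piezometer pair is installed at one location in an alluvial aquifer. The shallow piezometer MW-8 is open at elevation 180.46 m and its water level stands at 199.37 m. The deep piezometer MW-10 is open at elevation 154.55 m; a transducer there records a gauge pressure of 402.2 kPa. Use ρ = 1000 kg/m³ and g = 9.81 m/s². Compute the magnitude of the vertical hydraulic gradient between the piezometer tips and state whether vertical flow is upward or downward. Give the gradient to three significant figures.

Total head at MW-8: h = 199.37 m (water level in the standpipe).
Pressure head at MW-10: ψ = P/(ρg) = 402.2×1000 / (1000 × 9.81) = 41.00 m.
Total head at MW-10: h = z + ψ = 154.55 + 41.00 = 195.55 m.
Δh = h(MW-8) − h(MW-10) = 199.37 − 195.55 = 3.82 m.
Vertical separation Δz = 180.46 − 154.55 = 25.91 m.
|i_v| = |Δh| / Δz = 3.82 / 25.91 = 0.147.
Head is higher in the shallow piezometer, so vertical flow is downward (recharge condition).

|i_v| ≈ 0.147; vertical flow is downward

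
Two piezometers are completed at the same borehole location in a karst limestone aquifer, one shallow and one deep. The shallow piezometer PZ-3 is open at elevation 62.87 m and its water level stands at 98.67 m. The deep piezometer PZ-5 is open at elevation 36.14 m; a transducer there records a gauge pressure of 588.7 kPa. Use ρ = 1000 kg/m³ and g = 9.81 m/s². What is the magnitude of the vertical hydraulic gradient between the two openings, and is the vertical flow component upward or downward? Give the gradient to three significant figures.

Total head at PZ-3: h = 98.67 m (water level in the standpipe).
Pressure head at PZ-5: ψ = P/(ρg) = 588.7×1000 / (1000 × 9.81) = 60.01 m.
Total head at PZ-5: h = z + ψ = 36.14 + 60.01 = 96.15 m.
Δh = h(PZ-3) − h(PZ-5) = 98.67 − 96.15 = 2.52 m.
Vertical separation Δz = 62.87 − 36.14 = 26.73 m.
|i_v| = |Δh| / Δz = 2.52 / 26.73 = 0.0943.
Head is higher in the shallow piezometer, so vertical flow is downward (recharge condition).

|i_v| ≈ 0.0943; vertical flow is downward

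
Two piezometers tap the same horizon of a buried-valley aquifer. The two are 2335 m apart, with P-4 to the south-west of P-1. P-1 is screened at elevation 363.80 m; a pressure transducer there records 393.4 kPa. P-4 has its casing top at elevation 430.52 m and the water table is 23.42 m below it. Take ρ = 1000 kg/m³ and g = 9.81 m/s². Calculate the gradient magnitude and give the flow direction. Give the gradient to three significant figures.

Pressure head at P-1: ψ = P/(ρg) = 393.4×1000 / (1000 × 9.81) = 40.10 m.
Total head at P-1: h = z + ψ = 363.80 + 40.10 = 403.90 m.
Total head at P-4: h = 430.52 − 23.42 = 407.10 m.
Head difference: h(P-1) − h(P-4) = 403.90 − 407.10 = -3.20 m.
Hydraulic gradient: i = |Δh| / L = 3.20 / 2335 = 0.00137.
Flow is from higher to lower head: from P-4 toward P-1, i.e. toward the north-east.

i ≈ 0.00137; groundwater flows toward the north-east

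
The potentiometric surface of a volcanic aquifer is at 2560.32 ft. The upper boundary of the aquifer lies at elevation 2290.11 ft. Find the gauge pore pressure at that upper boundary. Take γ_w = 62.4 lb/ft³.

P ≈ 117 psi

Pressure head at the aquifer top: ψ = h − z = 2560.32 − 2290.11 = 270.21 ft.
P = γψ/144 = 62.4 × 270.21 / 144 = 117 psi.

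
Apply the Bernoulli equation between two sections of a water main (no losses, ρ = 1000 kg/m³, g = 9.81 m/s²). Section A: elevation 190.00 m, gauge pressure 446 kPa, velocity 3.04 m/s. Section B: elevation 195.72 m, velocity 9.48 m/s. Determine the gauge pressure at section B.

Pressure head at A: ψ₁ = P₁/(ρg) = 446×1000 / (1000 × 9.81) = 45.46 m.
Velocity heads: v₁²/2g = 3.04²/19.62 = 0.471 m; v₂²/2g = 9.48²/19.62 = 4.581 m.
Total head H = z₁ + ψ₁ + v₁²/2g = 190.00 + 45.46 + 0.471 = 235.93 m.
ψ₂ = H − z₂ − v₂²/2g = 235.93 − 195.72 − 4.581 = 35.63 m.
P₂ = ρgψ₂ = 1000 × 9.81 × 35.63 ≈ 350 kPa.

P₂ ≈ 350 kPa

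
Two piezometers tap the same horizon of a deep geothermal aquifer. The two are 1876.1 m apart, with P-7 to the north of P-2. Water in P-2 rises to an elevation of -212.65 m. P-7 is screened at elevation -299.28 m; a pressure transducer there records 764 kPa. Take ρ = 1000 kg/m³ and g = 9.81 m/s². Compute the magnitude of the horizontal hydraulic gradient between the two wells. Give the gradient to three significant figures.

Total head at P-2: h = -212.65 m (water level in the piezometer is the total head).
Pressure head at P-7: ψ = P/(ρg) = 764×1000 / (1000 × 9.81) = 77.88 m.
Total head at P-7: h = z + ψ = -299.28 + 77.88 = -221.40 m.
Head difference: h(P-2) − h(P-7) = -212.65 − (-221.40) = 8.75 m.
Hydraulic gradient: i = |Δh| / L = 8.75 / 1876.1 = 0.00466.

i ≈ 0.00466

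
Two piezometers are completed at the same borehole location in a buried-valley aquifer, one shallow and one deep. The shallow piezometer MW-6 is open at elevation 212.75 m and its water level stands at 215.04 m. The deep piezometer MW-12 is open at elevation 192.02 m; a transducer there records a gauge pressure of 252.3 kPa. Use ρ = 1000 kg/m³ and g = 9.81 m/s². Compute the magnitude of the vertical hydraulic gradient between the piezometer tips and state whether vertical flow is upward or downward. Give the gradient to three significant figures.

|i_v| ≈ 0.130; vertical flow is upward

Total head at MW-6: h = 215.04 m (water level in the standpipe).
Pressure head at MW-12: ψ = P/(ρg) = 252.3×1000 / (1000 × 9.81) = 25.72 m.
Total head at MW-12: h = z + ψ = 192.02 + 25.72 = 217.74 m.
Δh = h(MW-6) − h(MW-12) = 215.04 − 217.74 = -2.70 m.
Vertical separation Δz = 212.75 − 192.02 = 20.73 m.
|i_v| = |Δh| / Δz = 2.70 / 20.73 = 0.130.
Head is higher in the deep piezometer, so vertical flow is upward (discharge condition).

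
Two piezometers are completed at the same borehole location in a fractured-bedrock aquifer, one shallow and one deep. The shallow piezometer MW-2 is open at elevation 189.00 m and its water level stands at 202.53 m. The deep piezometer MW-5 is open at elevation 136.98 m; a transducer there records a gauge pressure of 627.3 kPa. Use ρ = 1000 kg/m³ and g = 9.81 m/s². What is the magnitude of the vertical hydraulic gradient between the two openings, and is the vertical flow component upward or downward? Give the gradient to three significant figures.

Total head at MW-2: h = 202.53 m (water level in the standpipe).
Pressure head at MW-5: ψ = P/(ρg) = 627.3×1000 / (1000 × 9.81) = 63.94 m.
Total head at MW-5: h = z + ψ = 136.98 + 63.94 = 200.92 m.
Δh = h(MW-2) − h(MW-5) = 202.53 − 200.92 = 1.61 m.
Vertical separation Δz = 189.00 − 136.98 = 52.02 m.
|i_v| = |Δh| / Δz = 1.61 / 52.02 = 0.0309.
Head is higher in the shallow piezometer, so vertical flow is downward (recharge condition).

|i_v| ≈ 0.0309; vertical flow is downward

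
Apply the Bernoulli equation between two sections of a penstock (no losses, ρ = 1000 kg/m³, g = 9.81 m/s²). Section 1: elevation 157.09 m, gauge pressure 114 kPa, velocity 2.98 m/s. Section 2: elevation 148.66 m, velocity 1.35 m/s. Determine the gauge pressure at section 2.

P₂ ≈ 200 kPa

Pressure head at 1: ψ₁ = P₁/(ρg) = 114×1000 / (1000 × 9.81) = 11.62 m.
Velocity heads: v₁²/2g = 2.98²/19.62 = 0.453 m; v₂²/2g = 1.35²/19.62 = 0.093 m.
Total head H = z₁ + ψ₁ + v₁²/2g = 157.09 + 11.62 + 0.453 = 169.16 m.
ψ₂ = H − z₂ − v₂²/2g = 169.16 − 148.66 − 0.093 = 20.41 m.
P₂ = ρgψ₂ = 1000 × 9.81 × 20.41 ≈ 200 kPa.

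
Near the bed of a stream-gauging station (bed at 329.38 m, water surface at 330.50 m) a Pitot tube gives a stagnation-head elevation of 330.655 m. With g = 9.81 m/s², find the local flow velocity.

Near the bed, under hydrostatic conditions, the piezometric head (z + ψ) equals the free-surface elevation, 330.50 m.
Velocity head = total − piezometric = 330.655 − 330.50 = 0.155 m.
v = √(2g·h_v) = √(2 × 9.81 × 0.155) = 1.74 m/s.

v ≈ 1.74 m/s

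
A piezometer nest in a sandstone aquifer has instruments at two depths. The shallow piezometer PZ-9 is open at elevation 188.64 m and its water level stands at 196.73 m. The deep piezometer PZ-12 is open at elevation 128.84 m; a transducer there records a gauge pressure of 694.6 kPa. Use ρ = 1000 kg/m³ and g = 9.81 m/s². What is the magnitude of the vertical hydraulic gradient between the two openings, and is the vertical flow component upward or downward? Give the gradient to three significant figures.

Total head at PZ-9: h = 196.73 m (water level in the standpipe).
Pressure head at PZ-12: ψ = P/(ρg) = 694.6×1000 / (1000 × 9.81) = 70.81 m.
Total head at PZ-12: h = z + ψ = 128.84 + 70.81 = 199.65 m.
Δh = h(PZ-9) − h(PZ-12) = 196.73 − 199.65 = -2.92 m.
Vertical separation Δz = 188.64 − 128.84 = 59.80 m.
|i_v| = |Δh| / Δz = 2.92 / 59.80 = 0.0488.
Head is higher in the deep piezometer, so vertical flow is upward (discharge condition).

|i_v| ≈ 0.0488; vertical flow is upward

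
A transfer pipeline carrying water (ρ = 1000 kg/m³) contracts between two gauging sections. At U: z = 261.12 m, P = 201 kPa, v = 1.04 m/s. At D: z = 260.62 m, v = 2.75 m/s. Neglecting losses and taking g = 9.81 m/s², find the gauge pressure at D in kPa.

P₂ ≈ 203 kPa

Pressure head at U: ψ₁ = P₁/(ρg) = 201×1000 / (1000 × 9.81) = 20.49 m.
Velocity heads: v₁²/2g = 1.04²/19.62 = 0.055 m; v₂²/2g = 2.75²/19.62 = 0.385 m.
Total head H = z₁ + ψ₁ + v₁²/2g = 261.12 + 20.49 + 0.055 = 281.67 m.
ψ₂ = H − z₂ − v₂²/2g = 281.67 − 260.62 − 0.385 = 20.67 m.
P₂ = ρgψ₂ = 1000 × 9.81 × 20.67 ≈ 203 kPa.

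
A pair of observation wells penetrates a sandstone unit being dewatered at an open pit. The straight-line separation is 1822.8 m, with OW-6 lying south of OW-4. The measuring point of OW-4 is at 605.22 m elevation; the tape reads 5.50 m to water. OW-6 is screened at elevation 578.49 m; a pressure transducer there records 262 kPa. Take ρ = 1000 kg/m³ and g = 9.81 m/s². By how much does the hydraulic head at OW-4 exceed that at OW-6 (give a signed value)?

Δh ≈ -5.48 m

Total head at OW-4: h = 605.22 − 5.50 = 599.72 m.
Pressure head at OW-6: ψ = P/(ρg) = 262×1000 / (1000 × 9.81) = 26.71 m.
Total head at OW-6: h = z + ψ = 578.49 + 26.71 = 605.20 m.
Head difference: h(OW-4) − h(OW-6) = 599.72 − 605.20 = -5.48 m.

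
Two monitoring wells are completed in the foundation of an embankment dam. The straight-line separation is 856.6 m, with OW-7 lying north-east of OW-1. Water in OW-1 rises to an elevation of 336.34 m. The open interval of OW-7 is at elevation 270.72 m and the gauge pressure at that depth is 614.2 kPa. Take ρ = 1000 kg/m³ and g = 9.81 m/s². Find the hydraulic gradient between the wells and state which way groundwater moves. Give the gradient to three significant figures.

Total head at OW-1: h = 336.34 m (water level in the piezometer is the total head).
Pressure head at OW-7: ψ = P/(ρg) = 614.2×1000 / (1000 × 9.81) = 62.61 m.
Total head at OW-7: h = z + ψ = 270.72 + 62.61 = 333.33 m.
Head difference: h(OW-1) − h(OW-7) = 336.34 − 333.33 = 3.01 m.
Hydraulic gradient: i = |Δh| / L = 3.01 / 856.6 = 0.00351.
Flow is from higher to lower head: from OW-1 toward OW-7, i.e. toward the north-east.

i ≈ 0.00351; groundwater flows toward the north-east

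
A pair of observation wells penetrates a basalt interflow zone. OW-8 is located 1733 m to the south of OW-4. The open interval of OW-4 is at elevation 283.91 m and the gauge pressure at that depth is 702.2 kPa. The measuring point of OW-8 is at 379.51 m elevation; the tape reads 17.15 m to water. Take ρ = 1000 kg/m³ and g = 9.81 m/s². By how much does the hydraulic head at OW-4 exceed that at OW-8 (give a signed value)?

Δh ≈ -6.87 m

Pressure head at OW-4: ψ = P/(ρg) = 702.2×1000 / (1000 × 9.81) = 71.58 m.
Total head at OW-4: h = z + ψ = 283.91 + 71.58 = 355.49 m.
Total head at OW-8: h = 379.51 − 17.15 = 362.36 m.
Head difference: h(OW-4) − h(OW-8) = 355.49 − 362.36 = -6.87 m.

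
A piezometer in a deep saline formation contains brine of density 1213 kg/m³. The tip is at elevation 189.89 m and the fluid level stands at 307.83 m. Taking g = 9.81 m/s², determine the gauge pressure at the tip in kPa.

P ≈ 1400 kPa

Pressure head ψ = h − z = 307.83 − 189.89 = 117.94 m.
P = ρgψ = 1213 × 9.81 × 117.94 = 1403431 Pa ≈ 1400 kPa.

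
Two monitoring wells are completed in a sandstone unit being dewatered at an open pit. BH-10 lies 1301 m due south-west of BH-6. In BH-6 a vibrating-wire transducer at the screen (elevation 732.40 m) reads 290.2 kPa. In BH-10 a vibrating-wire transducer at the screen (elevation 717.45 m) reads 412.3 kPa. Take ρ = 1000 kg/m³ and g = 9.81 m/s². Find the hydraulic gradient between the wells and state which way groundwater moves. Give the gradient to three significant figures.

i ≈ 0.00192; groundwater flows toward the south-west

Pressure head at BH-6: ψ = P/(ρg) = 290.2×1000 / (1000 × 9.81) = 29.58 m.
Total head at BH-6: h = z + ψ = 732.40 + 29.58 = 761.98 m.
Pressure head at BH-10: ψ = P/(ρg) = 412.3×1000 / (1000 × 9.81) = 42.03 m.
Total head at BH-10: h = z + ψ = 717.45 + 42.03 = 759.48 m.
Head difference: h(BH-6) − h(BH-10) = 761.98 − 759.48 = 2.50 m.
Hydraulic gradient: i = |Δh| / L = 2.50 / 1301 = 0.00192.
Flow is from higher to lower head: from BH-6 toward BH-10, i.e. toward the south-west.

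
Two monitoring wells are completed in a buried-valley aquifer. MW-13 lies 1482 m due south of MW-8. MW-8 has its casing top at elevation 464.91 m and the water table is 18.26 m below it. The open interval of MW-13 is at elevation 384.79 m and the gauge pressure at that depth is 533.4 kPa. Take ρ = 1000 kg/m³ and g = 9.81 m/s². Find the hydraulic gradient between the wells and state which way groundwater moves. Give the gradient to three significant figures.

i ≈ 0.00505; groundwater flows toward the south

Total head at MW-8: h = 464.91 − 18.26 = 446.65 m.
Pressure head at MW-13: ψ = P/(ρg) = 533.4×1000 / (1000 × 9.81) = 54.37 m.
Total head at MW-13: h = z + ψ = 384.79 + 54.37 = 439.16 m.
Head difference: h(MW-8) − h(MW-13) = 446.65 − 439.16 = 7.49 m.
Hydraulic gradient: i = |Δh| / L = 7.49 / 1482 = 0.00505.
Flow is from higher to lower head: from MW-8 toward MW-13, i.e. toward the south.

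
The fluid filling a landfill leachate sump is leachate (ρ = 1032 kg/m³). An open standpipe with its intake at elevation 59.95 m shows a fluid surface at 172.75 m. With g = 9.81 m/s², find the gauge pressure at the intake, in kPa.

P ≈ 1140 kPa

Pressure head ψ = h − z = 172.75 − 59.95 = 112.80 m.
P = ρgψ = 1032 × 9.81 × 112.80 = 1141978 Pa ≈ 1140 kPa.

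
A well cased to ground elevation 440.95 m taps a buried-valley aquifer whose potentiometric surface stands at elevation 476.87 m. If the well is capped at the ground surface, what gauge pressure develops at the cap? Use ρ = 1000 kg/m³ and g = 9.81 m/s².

P ≈ 352 kPa

Head above the cap: Δh = 476.87 − 440.95 = 35.92 m.
P = ρgΔh = 1000 × 9.81 × 35.92 = 352375 Pa ≈ 352 kPa.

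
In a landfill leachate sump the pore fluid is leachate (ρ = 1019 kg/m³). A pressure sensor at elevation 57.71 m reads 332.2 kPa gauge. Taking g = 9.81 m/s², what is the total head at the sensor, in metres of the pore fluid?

ψ = P/(ρg) = 332.2×1000 / (1019 × 9.81) = 33.23 m.
h = z + ψ = 57.71 + 33.23 = 90.94 m.

h ≈ 90.94 m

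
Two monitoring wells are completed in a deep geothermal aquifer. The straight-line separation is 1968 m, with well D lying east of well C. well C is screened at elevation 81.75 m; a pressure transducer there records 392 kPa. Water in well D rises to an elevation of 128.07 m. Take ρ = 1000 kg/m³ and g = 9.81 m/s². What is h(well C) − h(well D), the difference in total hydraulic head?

Pressure head at well C: ψ = P/(ρg) = 392×1000 / (1000 × 9.81) = 39.96 m.
Total head at well C: h = z + ψ = 81.75 + 39.96 = 121.71 m.
Total head at well D: h = 128.07 m (water level in the piezometer is the total head).
Head difference: h(well C) − h(well D) = 121.71 − 128.07 = -6.36 m.

Δh ≈ -6.36 m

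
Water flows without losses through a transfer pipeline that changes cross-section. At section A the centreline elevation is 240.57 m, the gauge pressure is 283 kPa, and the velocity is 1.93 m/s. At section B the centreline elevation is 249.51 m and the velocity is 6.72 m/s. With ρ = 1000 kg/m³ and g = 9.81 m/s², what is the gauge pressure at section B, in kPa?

Pressure head at A: ψ₁ = P₁/(ρg) = 283×1000 / (1000 × 9.81) = 28.85 m.
Velocity heads: v₁²/2g = 1.93²/19.62 = 0.190 m; v₂²/2g = 6.72²/19.62 = 2.302 m.
Total head H = z₁ + ψ₁ + v₁²/2g = 240.57 + 28.85 + 0.190 = 269.61 m.
ψ₂ = H − z₂ − v₂²/2g = 269.61 − 249.51 − 2.302 = 17.80 m.
P₂ = ρgψ₂ = 1000 × 9.81 × 17.80 ≈ 175 kPa.

P₂ ≈ 175 kPa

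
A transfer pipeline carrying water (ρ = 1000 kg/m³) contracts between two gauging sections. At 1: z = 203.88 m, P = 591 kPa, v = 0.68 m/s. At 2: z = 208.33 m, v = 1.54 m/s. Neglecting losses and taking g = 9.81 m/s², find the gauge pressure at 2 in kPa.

P₂ ≈ 546 kPa

Pressure head at 1: ψ₁ = P₁/(ρg) = 591×1000 / (1000 × 9.81) = 60.24 m.
Velocity heads: v₁²/2g = 0.68²/19.62 = 0.024 m; v₂²/2g = 1.54²/19.62 = 0.121 m.
Total head H = z₁ + ψ₁ + v₁²/2g = 203.88 + 60.24 + 0.024 = 264.14 m.
ψ₂ = H − z₂ − v₂²/2g = 264.14 − 208.33 − 0.121 = 55.69 m.
P₂ = ρgψ₂ = 1000 × 9.81 × 55.69 ≈ 546 kPa.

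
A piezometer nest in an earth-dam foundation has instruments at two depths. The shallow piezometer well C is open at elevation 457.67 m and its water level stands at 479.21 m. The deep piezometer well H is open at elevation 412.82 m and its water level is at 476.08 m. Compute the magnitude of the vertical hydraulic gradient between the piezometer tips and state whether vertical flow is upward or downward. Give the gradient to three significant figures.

Total head at well C: h = 479.21 m (water level in the standpipe).
Total head at well H: h = 476.08 m.
Δh = h(well C) − h(well H) = 479.21 − 476.08 = 3.13 m.
Vertical separation Δz = 457.67 − 412.82 = 44.85 m.
|i_v| = |Δh| / Δz = 3.13 / 44.85 = 0.0698.
Head is higher in the shallow piezometer, so vertical flow is downward (recharge condition).

|i_v| ≈ 0.0698; vertical flow is downward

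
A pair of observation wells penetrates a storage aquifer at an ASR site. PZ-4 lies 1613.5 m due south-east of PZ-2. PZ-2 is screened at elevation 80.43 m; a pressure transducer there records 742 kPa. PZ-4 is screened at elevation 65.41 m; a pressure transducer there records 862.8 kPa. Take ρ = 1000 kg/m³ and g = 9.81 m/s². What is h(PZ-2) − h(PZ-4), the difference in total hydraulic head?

Δh ≈ 2.71 m

Pressure head at PZ-2: ψ = P/(ρg) = 742×1000 / (1000 × 9.81) = 75.64 m.
Total head at PZ-2: h = z + ψ = 80.43 + 75.64 = 156.07 m.
Pressure head at PZ-4: ψ = P/(ρg) = 862.8×1000 / (1000 × 9.81) = 87.95 m.
Total head at PZ-4: h = z + ψ = 65.41 + 87.95 = 153.36 m.
Head difference: h(PZ-2) − h(PZ-4) = 156.07 − 153.36 = 2.71 m.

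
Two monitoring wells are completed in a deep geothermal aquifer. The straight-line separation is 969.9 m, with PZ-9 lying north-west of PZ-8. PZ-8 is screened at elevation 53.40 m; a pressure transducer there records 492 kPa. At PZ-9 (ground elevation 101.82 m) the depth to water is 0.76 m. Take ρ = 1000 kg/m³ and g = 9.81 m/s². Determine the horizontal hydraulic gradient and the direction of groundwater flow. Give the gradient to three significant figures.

Pressure head at PZ-8: ψ = P/(ρg) = 492×1000 / (1000 × 9.81) = 50.15 m.
Total head at PZ-8: h = z + ψ = 53.40 + 50.15 = 103.55 m.
Total head at PZ-9: h = 101.82 − 0.76 = 101.06 m.
Head difference: h(PZ-8) − h(PZ-9) = 103.55 − 101.06 = 2.49 m.
Hydraulic gradient: i = |Δh| / L = 2.49 / 969.9 = 0.00257.
Flow is from higher to lower head: from PZ-8 toward PZ-9, i.e. toward the north-west.

i ≈ 0.00257; groundwater flows toward the north-west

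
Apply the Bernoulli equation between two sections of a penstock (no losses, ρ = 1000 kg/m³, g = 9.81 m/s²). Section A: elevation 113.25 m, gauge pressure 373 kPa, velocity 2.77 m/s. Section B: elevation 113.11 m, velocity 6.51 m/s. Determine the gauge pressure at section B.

Pressure head at A: ψ₁ = P₁/(ρg) = 373×1000 / (1000 × 9.81) = 38.02 m.
Velocity heads: v₁²/2g = 2.77²/19.62 = 0.391 m; v₂²/2g = 6.51²/19.62 = 2.160 m.
Total head H = z₁ + ψ₁ + v₁²/2g = 113.25 + 38.02 + 0.391 = 151.66 m.
ψ₂ = H − z₂ − v₂²/2g = 151.66 − 113.11 − 2.160 = 36.39 m.
P₂ = ρgψ₂ = 1000 × 9.81 × 36.39 ≈ 357 kPa.

P₂ ≈ 357 kPa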